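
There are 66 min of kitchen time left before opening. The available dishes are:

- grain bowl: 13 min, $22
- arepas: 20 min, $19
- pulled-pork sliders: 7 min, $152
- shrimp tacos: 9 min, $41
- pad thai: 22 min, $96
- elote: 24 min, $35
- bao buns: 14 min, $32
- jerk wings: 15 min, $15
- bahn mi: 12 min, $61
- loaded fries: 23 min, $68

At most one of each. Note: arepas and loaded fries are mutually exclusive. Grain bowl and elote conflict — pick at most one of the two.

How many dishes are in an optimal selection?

Optimal total is 382.
pulled-pork sliders + shrimp tacos + pad thai + bao buns + bahn mi hits 382 at 64 min.
Every optimal selection uses 5 dishes.

5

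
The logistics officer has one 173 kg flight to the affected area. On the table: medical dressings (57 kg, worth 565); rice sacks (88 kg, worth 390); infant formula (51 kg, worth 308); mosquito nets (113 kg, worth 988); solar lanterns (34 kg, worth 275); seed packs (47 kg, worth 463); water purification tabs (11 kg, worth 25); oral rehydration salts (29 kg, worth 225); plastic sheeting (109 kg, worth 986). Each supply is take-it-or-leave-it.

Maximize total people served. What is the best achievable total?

1553

Filling by ratio: medical dressings + solar lanterns + seed packs + oral rehydration salts for 1528, with 6 kg left unused.
Replace solar lanterns and seed packs and oral rehydration salts with mosquito nets: the trade gains 25 net, giving 1553 at 170 kg.
Runner-up medical dressings + plastic sheeting tops out at 1551.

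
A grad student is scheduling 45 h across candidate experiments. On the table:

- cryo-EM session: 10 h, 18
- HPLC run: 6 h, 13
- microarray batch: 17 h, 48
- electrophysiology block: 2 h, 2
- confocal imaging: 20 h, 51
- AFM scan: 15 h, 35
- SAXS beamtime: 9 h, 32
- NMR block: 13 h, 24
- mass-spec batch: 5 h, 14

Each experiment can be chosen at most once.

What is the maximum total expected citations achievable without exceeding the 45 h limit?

118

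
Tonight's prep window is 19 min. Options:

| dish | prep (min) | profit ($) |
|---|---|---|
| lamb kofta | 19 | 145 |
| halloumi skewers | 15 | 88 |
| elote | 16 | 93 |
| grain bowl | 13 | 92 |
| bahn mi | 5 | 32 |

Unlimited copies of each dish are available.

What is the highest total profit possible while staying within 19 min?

145

Ranking by ratio (profit/min): lamb kofta 7.63, grain bowl 7.08, bahn mi 6.40, halloumi skewers 5.87.
Taking lamb kofta: 19 min used, 145 in profit.
Nothing else within 19 min beats 145.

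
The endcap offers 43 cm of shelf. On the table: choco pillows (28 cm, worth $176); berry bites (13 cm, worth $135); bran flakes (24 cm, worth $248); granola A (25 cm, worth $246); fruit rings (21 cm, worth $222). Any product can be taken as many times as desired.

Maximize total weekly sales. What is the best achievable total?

2×fruit rings uses 42 of the 43 cm and totals 444.
Every other selection either busts 43 cm or fails to beat 444.

444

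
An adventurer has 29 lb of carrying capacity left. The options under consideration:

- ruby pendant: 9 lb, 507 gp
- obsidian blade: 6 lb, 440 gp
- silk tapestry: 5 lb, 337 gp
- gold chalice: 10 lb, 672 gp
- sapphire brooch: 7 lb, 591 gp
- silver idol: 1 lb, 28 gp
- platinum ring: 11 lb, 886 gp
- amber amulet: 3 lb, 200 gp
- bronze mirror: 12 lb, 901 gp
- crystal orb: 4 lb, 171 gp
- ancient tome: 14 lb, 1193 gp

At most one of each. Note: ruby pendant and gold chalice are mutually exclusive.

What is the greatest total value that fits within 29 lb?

2321

By value per lb: ancient tome 85.21, sapphire brooch 84.43, platinum ring 80.55, bronze mirror 75.08 lead.
Taking the top-ratio items first gives obsidian blade + sapphire brooch + silver idol + ancient tome for 2252 (28 lb).
The 7 lb tied up in obsidian blade and silver idol is better spent on silk tapestry + amber amulet — total rises to 2321 (29 lb).
The closest alternative, silver idol + platinum ring + amber amulet + ancient tome, reaches only 2307.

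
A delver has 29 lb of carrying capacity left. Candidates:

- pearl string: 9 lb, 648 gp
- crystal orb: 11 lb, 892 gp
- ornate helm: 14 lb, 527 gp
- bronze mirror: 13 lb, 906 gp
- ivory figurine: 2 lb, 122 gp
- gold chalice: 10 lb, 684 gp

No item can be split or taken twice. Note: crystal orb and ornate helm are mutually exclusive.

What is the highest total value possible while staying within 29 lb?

Density check — crystal orb 81.09, pearl string 72.00, bronze mirror 69.69 are the best per lb.
The ratio heuristic lands on pearl string + crystal orb + ivory figurine (1662) but leaves 7 lb idle.
The 9 lb tied up in pearl string is better spent on bronze mirror — total rises to 1920 (26 lb).
Every other selection either busts 29 lb or breaks a pairing rule or fails to beat 1920.

1920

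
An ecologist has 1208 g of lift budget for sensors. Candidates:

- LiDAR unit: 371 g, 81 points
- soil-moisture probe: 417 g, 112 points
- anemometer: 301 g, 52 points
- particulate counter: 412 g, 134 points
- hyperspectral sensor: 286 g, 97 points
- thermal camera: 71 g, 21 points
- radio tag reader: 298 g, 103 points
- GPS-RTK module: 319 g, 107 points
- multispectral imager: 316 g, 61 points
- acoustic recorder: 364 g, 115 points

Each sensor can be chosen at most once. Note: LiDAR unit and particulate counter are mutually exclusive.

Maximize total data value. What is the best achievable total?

377

By data value per g: radio tag reader 0.35, hyperspectral sensor 0.34, GPS-RTK module 0.34 lead.
Greedy by ratio would take hyperspectral sensor + thermal camera + radio tag reader + GPS-RTK module: 974 g used, total 328.
Dropping hyperspectral sensor and radio tag reader frees 584 g; slotting in particulate counter + acoustic recorder (776 g) lifts the total to 377 at 1166 g.
Next best is particulate counter + thermal camera + radio tag reader + acoustic recorder at 373 (1145 g) — short by 4.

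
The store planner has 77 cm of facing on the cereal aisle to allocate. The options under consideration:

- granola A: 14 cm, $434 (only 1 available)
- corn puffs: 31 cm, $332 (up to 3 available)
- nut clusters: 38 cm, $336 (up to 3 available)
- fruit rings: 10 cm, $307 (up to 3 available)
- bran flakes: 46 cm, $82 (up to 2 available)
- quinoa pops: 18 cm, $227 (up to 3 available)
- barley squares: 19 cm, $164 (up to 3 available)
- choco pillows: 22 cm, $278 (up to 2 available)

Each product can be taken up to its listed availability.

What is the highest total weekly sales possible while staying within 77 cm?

Taking the top-ratio products first gives granola A + 3×fruit rings + choco pillows for 1633 (66 cm).
Dropping choco pillows frees 22 cm; slotting in corn puffs (31 cm) lifts the total to 1687 at 75 cm.

1687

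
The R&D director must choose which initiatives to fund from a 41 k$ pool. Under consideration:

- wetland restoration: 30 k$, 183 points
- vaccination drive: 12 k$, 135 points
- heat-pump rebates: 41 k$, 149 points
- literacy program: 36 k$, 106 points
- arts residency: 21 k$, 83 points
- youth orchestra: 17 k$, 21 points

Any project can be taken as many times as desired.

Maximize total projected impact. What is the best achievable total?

405

The ratio ordering already packs tightly: 3×vaccination drive, 36 k$, 405.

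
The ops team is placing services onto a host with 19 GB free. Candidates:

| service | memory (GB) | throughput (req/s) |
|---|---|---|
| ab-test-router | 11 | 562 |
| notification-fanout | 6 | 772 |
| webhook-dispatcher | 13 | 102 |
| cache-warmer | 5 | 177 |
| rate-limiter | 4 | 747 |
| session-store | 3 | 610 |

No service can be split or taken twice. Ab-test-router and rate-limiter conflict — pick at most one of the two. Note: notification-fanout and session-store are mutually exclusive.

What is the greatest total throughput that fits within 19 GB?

Ranking by ratio (throughput/GB): session-store 203.33, rate-limiter 186.75, notification-fanout 128.67.
Notification-fanout + cache-warmer + rate-limiter uses 15 of the 19 GB and totals 1696.
Every other selection either busts 19 GB or breaks a pairing rule or fails to beat 1696.

1696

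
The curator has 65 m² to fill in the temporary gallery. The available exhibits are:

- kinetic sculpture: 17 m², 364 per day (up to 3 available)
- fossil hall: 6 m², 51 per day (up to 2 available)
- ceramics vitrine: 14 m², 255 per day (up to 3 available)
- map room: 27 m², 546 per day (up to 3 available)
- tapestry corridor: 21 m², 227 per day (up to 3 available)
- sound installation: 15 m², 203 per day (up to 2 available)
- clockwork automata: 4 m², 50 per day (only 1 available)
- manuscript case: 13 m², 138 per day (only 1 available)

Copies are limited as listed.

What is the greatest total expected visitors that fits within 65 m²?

1347

Density check — kinetic sculpture 21.41, map room 20.22, ceramics vitrine 18.21 are the best per m².
The ratio ordering already packs tightly: 3×kinetic sculpture + ceramics vitrine, 65 m², 1347.
Nothing else within 65 m² beats 1347.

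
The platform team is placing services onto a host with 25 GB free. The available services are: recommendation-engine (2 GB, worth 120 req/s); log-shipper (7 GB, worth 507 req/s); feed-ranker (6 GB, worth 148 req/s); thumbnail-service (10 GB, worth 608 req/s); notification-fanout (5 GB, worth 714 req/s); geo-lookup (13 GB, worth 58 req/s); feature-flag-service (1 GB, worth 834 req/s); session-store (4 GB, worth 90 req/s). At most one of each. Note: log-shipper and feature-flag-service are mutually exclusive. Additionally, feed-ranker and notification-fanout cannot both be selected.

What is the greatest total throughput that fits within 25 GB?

2366

By throughput per GB: feature-flag-service 834.00, notification-fanout 142.80, log-shipper 72.43, thumbnail-service 60.80 lead.
Best packing: recommendation-engine + thumbnail-service + notification-fanout + feature-flag-service + session-store — 22 GB, 2366 total.
The closest alternative, recommendation-engine + thumbnail-service + notification-fanout + feature-flag-service, reaches only 2276.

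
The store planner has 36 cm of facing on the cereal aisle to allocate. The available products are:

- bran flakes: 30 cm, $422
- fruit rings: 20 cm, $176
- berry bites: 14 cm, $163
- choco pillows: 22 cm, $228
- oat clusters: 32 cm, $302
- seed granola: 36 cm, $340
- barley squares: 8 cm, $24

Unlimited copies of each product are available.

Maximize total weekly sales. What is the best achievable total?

Bran flakes uses 30 of the 36 cm and totals 422.
No other feasible combination exceeds 422.

422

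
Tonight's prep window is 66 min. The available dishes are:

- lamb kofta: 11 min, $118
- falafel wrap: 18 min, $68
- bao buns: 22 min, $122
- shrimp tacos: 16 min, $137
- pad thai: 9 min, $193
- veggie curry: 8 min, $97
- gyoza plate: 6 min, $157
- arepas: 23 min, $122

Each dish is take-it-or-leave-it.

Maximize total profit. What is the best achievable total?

By profit per min: gyoza plate 26.17, pad thai 21.44, veggie curry 12.12, lamb kofta 10.73 lead.
Greedy by ratio would take lamb kofta + shrimp tacos + pad thai + veggie curry + gyoza plate: 50 min used, total 702.
Dropping veggie curry frees 8 min; slotting in bao buns (22 min) lifts the total to 727 at 64 min.

727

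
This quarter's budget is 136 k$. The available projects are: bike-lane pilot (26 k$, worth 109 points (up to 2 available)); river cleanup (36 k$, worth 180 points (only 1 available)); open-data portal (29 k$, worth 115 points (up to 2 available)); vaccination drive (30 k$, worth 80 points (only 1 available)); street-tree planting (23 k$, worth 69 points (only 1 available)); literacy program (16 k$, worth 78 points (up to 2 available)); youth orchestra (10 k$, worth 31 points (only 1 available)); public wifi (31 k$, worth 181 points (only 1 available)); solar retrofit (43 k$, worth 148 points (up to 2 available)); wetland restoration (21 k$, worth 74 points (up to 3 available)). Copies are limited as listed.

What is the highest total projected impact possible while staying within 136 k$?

657

By projected impact per k$: public wifi 5.84, river cleanup 5.00, literacy program 4.88 lead.
Bike-lane pilot + river cleanup + 2×literacy program + youth orchestra + public wifi uses 135 of the 136 k$ and totals 657.
No other feasible combination exceeds 657.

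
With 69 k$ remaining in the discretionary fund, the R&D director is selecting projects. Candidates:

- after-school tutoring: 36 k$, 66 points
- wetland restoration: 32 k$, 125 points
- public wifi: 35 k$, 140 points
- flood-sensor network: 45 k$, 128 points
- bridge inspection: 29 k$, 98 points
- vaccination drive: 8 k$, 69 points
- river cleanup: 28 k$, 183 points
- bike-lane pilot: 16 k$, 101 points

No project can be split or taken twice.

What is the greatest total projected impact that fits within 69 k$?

377

By projected impact per k$: vaccination drive 8.62, river cleanup 6.54, bike-lane pilot 6.31, public wifi 4.00 lead.
Taking the top-ratio projects first gives vaccination drive + river cleanup + bike-lane pilot for 353 (52 k$).
Replace bike-lane pilot with wetland restoration: the trade gains 24 net, giving 377 at 68 k$.
Next best is vaccination drive + river cleanup + bike-lane pilot at 353 (52 k$) — short by 24.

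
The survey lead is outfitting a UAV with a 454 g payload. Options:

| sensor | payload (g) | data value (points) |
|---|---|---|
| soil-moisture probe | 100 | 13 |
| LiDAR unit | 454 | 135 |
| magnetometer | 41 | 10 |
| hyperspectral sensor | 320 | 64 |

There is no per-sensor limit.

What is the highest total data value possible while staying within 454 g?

Taking LiDAR unit: 454 g used, 135 in data value.
Nothing else within 454 g beats 135.

135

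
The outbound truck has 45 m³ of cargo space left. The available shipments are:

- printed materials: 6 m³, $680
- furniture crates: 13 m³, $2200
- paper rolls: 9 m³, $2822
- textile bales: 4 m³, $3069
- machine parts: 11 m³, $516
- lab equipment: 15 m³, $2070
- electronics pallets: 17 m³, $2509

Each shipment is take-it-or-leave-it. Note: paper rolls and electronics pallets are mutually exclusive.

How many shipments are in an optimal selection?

Optimal total is 10161.
One optimal bundle: furniture crates + paper rolls + textile bales + lab equipment (41 m³).
Every optimal selection uses 4 shipments.

4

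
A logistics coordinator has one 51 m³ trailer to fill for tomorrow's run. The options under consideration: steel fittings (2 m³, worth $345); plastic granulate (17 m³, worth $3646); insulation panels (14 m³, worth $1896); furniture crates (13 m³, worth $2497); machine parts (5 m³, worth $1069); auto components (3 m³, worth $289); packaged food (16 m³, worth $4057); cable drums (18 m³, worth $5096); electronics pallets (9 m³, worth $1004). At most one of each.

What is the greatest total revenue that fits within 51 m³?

12799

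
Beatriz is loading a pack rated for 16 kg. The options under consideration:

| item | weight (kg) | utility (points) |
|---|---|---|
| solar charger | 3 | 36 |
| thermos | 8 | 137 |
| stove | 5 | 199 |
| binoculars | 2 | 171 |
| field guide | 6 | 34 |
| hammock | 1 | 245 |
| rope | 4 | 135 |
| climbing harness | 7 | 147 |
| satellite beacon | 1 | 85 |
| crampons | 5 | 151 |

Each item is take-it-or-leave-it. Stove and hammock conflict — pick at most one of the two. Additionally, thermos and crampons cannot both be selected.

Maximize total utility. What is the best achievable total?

Best packing: solar charger + binoculars + hammock + rope + satellite beacon + crampons — 16 kg, 823 total.
Runner-up binoculars + hammock + climbing harness + satellite beacon + crampons tops out at 799.

823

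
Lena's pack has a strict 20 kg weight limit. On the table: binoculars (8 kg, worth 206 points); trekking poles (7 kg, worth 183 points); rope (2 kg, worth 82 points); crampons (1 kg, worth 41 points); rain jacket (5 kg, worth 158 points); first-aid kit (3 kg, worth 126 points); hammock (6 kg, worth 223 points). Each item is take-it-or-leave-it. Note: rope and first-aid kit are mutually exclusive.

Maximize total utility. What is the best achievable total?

646

Trekking poles + rope + rain jacket + hammock uses 20 of the 20 kg and totals 646.
That's the maximum — no feasible swap from here does better than 646.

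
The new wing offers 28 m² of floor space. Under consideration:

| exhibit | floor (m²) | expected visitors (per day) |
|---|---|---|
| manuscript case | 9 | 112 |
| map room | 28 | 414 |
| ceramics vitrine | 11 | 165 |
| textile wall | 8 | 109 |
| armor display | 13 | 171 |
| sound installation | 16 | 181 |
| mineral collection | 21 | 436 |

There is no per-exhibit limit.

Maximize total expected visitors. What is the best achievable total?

Taking mineral collection: 21 m² used, 436 in expected visitors.
The spare 7 m² is too small for any remaining exhibit, and no exchange beats 436.

436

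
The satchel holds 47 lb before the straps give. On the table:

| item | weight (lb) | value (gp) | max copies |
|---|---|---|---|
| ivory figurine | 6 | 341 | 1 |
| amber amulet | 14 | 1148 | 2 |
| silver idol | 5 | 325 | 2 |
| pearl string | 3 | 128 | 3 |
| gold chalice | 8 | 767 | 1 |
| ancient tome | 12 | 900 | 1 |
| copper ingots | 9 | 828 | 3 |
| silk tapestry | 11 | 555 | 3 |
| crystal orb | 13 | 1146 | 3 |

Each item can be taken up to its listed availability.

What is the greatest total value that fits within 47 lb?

By value per lb: gold chalice 95.88, copper ingots 92.00, crystal orb 88.15 lead.
Taking the top-ratio items first gives gold chalice + ancient tome + 3×copper ingots for 4151 (47 lb).
Replace ancient tome and 3×copper ingots with 3×crystal orb: the trade gains 54 net, giving 4205 at 47 lb.

4205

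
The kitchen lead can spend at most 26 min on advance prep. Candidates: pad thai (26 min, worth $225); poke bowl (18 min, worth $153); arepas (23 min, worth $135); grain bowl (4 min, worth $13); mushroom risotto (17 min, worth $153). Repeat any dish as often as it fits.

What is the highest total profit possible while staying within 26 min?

A density-first pass picks 2×grain bowl + mushroom risotto — 179 at 25 min.
The 25 min tied up in 2×grain bowl and mushroom risotto is better spent on pad thai — total rises to 225 (26 min).
Nothing else within 26 min beats 225.

225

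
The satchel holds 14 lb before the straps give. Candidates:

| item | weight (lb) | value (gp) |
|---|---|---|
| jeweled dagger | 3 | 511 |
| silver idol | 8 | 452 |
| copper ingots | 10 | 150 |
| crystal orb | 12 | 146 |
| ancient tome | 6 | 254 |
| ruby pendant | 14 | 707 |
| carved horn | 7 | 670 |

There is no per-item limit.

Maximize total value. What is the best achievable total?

2044

Best packing: 4×jeweled dagger — 12 lb, 2044 total.
That's the maximum — no swap from here does better than 2044.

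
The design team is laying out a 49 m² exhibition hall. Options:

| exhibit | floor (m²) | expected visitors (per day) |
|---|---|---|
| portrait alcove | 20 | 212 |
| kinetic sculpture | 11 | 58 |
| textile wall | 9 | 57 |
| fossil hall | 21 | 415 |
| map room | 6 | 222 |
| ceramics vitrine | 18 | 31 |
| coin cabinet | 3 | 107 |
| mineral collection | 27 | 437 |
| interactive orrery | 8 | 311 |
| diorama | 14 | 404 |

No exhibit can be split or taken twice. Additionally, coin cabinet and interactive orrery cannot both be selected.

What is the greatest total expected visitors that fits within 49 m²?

Ranking by ratio (expected visitors/m²): interactive orrery 38.88, map room 37.00, coin cabinet 35.67, diorama 28.86.
Fossil hall + map room + interactive orrery + diorama uses 49 of the 49 m² and totals 1352.

1352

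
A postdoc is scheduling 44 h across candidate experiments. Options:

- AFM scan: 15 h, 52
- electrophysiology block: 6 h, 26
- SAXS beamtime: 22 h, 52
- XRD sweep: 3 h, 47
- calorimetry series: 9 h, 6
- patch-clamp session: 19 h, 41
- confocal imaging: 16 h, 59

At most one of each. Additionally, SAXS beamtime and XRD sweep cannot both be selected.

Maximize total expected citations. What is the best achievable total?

By expected citations per h: XRD sweep 15.67, electrophysiology block 4.33, confocal imaging 3.69, AFM scan 3.47 lead.
The ratio ordering already packs tightly: AFM scan + electrophysiology block + XRD sweep + confocal imaging, 40 h, 184.
Next best is electrophysiology block + XRD sweep + patch-clamp session + confocal imaging at 173 (44 h) — short by 11.

184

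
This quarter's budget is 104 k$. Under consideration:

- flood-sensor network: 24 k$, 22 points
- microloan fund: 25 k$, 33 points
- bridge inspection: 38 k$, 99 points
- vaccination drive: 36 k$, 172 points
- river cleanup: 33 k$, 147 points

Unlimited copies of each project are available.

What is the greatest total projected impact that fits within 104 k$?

Density check — vaccination drive 4.78, river cleanup 4.45, bridge inspection 2.61, microloan fund 1.32 are the best per k$.
The ratio heuristic lands on microloan fund + 2×vaccination drive (377) but leaves 7 k$ idle.
The 61 k$ tied up in microloan fund and vaccination drive is better spent on 2×river cleanup — total rises to 466 (102 k$).
Every other selection either busts 104 k$ or fails to beat 466.

466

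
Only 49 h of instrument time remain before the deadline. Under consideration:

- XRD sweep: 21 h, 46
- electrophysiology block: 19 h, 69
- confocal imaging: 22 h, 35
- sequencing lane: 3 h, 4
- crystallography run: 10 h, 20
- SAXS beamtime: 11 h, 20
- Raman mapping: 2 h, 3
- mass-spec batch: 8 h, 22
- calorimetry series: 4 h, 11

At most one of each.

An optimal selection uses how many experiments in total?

3

Best achievable expected citations is 137.
For example XRD sweep + electrophysiology block + mass-spec batch achieves it, using 48 h.
All optima have 3 experiments.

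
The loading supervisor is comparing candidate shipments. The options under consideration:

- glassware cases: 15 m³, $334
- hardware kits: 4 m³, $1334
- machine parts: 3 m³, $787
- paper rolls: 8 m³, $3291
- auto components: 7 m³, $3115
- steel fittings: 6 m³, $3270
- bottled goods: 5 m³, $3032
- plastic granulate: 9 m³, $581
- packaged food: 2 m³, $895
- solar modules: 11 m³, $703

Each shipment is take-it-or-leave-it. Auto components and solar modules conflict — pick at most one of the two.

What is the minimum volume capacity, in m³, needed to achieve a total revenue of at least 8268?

Minimise m³ subject to total revenue ≥ 8268.
hardware kits + steel fittings + bottled goods + packaged food: 8531 revenue at 17 m³.
Any bundle with less than 17 m³ falls short of 8268.

17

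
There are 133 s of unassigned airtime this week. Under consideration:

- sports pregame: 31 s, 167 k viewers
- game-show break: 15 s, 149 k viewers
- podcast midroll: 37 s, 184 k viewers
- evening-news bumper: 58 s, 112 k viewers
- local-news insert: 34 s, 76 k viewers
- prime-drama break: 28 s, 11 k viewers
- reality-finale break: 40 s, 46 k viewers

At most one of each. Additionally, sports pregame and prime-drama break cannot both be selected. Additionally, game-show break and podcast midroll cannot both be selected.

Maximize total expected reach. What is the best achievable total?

Ranking by ratio (expected reach/s): game-show break 9.93, sports pregame 5.39, podcast midroll 4.97.
Best packing: sports pregame + podcast midroll + evening-news bumper — 126 s, 463 total.
Runner-up sports pregame + game-show break + local-news insert + reality-finale break tops out at 438.

463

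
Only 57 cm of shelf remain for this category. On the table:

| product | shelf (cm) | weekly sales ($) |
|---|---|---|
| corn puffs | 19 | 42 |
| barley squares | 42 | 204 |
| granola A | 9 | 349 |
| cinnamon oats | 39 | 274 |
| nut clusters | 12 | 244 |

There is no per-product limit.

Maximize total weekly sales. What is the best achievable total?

Density check — granola A 38.78, nut clusters 20.33, cinnamon oats 7.03 are the best per cm.
Taking 6×granola A: 54 cm used, 2094 in weekly sales.

2094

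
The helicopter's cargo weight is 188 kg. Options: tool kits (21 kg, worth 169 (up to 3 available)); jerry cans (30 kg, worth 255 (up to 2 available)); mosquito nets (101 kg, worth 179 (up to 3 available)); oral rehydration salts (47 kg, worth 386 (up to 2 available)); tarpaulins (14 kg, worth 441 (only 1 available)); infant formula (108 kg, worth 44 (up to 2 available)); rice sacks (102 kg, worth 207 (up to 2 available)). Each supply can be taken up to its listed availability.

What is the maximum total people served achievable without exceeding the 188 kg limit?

1844

By people served per kg: tarpaulins 31.50, jerry cans 8.50, oral rehydration salts 8.21 lead.
Greedy by ratio would take 2×jerry cans + 2×oral rehydration salts + tarpaulins: 168 kg used, total 1723.
The 47 kg tied up in oral rehydration salts is better spent on 3×tool kits — total rises to 1844 (184 kg).
Nothing else within 188 kg beats 1844.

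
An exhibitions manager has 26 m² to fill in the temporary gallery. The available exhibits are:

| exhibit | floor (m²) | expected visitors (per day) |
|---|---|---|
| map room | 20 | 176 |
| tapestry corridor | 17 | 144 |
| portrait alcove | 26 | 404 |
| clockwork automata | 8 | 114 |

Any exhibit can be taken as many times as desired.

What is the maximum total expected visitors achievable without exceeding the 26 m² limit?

404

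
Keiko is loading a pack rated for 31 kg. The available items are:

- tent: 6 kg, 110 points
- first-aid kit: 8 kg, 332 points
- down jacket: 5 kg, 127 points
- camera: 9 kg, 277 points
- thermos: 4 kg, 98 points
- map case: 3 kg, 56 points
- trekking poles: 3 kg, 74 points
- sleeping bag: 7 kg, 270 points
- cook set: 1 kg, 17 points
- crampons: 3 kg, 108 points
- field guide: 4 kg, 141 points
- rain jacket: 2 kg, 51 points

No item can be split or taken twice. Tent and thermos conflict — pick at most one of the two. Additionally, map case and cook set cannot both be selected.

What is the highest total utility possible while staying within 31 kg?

Density check — first-aid kit 41.50, sleeping bag 38.57, crampons 36.00, field guide 35.25 are the best per kg.
First-aid kit + camera + sleeping bag + crampons + field guide uses 31 of the 31 kg and totals 1128.
Next best is first-aid kit + camera + trekking poles + sleeping bag + field guide at 1094 (31 kg) — short by 34.

1128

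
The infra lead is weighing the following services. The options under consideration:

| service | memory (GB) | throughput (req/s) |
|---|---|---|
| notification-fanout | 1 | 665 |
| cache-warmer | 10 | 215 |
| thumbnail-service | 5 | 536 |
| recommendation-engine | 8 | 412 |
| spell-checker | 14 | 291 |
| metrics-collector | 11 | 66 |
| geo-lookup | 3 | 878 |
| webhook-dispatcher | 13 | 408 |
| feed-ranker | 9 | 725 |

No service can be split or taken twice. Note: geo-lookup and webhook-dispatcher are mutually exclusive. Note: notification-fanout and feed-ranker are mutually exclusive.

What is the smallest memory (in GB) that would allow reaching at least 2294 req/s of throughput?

Look for the lowest-memory combination reaching 2294.
notification-fanout + thumbnail-service + recommendation-engine + geo-lookup: 2491 throughput at 17 GB.
No combination under 17 GB hits 2294.

17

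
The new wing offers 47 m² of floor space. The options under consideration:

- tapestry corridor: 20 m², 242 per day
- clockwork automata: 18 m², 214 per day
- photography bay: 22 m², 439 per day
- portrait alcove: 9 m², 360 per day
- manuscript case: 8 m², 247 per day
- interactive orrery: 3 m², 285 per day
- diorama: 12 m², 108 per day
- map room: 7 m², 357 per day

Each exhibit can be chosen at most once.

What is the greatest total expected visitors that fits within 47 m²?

1491

Best packing: tapestry corridor + portrait alcove + manuscript case + interactive orrery + map room — 47 m², 1491 total.
Every other selection either busts 47 m² or fails to beat 1491.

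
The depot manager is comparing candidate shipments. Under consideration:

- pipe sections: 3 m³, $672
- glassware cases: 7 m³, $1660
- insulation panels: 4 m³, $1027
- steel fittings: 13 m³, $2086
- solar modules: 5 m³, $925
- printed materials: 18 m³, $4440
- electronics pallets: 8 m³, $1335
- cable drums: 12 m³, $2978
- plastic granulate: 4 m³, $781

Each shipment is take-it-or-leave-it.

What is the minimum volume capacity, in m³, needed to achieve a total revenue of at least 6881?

Look for the lowest-volume combination reaching 6881.
glassware cases + insulation panels + printed materials reaches 7127 using 29 m³.
Below 29 m³ the best achievable stays under 6881.

29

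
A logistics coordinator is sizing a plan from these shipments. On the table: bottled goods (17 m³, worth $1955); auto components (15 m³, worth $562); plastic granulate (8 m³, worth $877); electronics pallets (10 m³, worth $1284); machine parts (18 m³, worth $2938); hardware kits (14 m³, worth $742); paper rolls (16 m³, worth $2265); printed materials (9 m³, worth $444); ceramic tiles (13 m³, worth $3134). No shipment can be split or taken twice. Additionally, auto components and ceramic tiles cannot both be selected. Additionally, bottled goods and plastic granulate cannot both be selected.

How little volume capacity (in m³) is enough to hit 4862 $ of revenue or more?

Need the lightest bundle worth ≥ 4862.
paper rolls + ceramic tiles: 5399 revenue at 29 m³.
Below 29 m³ the best achievable stays under 4862.

29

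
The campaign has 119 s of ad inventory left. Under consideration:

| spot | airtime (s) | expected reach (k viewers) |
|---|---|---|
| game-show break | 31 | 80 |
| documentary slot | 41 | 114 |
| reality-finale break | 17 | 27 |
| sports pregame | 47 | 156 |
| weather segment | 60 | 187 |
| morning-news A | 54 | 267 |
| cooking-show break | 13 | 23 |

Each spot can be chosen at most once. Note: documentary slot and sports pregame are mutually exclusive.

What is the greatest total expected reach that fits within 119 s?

454

A density-first pass picks sports pregame + morning-news A + cooking-show break — 446 at 114 s.
The 60 s tied up in sports pregame and cooking-show break is better spent on weather segment — total rises to 454 (114 s).
Runner-up reality-finale break + sports pregame + morning-news A tops out at 450.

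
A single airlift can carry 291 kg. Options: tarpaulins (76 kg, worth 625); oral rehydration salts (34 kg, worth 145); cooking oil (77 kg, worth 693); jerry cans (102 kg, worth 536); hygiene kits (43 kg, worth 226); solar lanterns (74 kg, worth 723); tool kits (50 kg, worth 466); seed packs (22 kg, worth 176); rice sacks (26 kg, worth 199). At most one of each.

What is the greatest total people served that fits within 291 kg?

Ranking by ratio (people served/kg): solar lanterns 9.77, tool kits 9.32, cooking oil 9.00, tarpaulins 8.22.
The ratio ordering already packs tightly: tarpaulins + cooking oil + solar lanterns + tool kits, 277 kg, 2507.

2507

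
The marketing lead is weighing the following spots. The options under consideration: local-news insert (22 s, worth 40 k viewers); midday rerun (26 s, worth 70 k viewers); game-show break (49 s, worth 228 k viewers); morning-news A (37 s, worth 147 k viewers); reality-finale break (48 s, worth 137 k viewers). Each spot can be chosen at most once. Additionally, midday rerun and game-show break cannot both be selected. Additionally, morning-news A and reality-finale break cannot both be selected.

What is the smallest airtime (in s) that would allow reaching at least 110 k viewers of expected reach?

37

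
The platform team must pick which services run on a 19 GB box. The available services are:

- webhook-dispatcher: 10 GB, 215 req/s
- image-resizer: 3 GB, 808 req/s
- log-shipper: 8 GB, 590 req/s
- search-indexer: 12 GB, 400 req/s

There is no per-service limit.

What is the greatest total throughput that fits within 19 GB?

4848

Ranking by ratio (throughput/GB): image-resizer 269.33, log-shipper 73.75, search-indexer 33.33.
Best packing: 6×image-resizer — 18 GB, 4848 total.
Nothing else within 19 GB beats 4848.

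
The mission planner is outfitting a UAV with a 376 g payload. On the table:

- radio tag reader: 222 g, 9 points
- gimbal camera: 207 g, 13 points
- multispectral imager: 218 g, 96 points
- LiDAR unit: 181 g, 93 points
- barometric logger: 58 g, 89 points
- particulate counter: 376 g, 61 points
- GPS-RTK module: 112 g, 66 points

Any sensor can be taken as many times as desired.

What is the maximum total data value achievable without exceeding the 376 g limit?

6×barometric logger uses 348 of the 376 g and totals 534.
No other feasible combination exceeds 534.

534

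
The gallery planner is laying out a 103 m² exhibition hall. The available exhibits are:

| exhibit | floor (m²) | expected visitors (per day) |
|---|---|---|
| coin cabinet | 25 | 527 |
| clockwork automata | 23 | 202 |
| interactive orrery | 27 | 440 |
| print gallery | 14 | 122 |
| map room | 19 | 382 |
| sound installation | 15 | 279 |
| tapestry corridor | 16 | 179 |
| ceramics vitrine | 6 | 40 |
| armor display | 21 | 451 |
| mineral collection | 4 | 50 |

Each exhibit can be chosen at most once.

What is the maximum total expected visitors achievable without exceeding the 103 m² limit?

1890

Greedy by ratio would take coin cabinet + map room + sound installation + tapestry corridor + armor display + mineral collection: 100 m² used, total 1868.
Dropping sound installation and tapestry corridor frees 31 m²; slotting in interactive orrery + ceramics vitrine (33 m²) lifts the total to 1890 at 102 m².
Next best is coin cabinet + map room + sound installation + tapestry corridor + armor display + mineral collection at 1868 (100 m²) — short by 22.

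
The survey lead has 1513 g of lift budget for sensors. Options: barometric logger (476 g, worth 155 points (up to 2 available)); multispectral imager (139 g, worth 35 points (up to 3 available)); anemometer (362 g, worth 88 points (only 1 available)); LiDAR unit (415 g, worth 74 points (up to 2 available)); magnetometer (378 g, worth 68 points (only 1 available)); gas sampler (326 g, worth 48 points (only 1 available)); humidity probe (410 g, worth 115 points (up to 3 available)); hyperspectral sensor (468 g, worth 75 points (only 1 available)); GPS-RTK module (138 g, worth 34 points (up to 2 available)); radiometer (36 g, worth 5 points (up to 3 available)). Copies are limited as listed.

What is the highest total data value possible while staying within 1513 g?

Best packing: 2×barometric logger + multispectral imager + humidity probe — 1501 g, 460 total.
No other feasible combination exceeds 460.

460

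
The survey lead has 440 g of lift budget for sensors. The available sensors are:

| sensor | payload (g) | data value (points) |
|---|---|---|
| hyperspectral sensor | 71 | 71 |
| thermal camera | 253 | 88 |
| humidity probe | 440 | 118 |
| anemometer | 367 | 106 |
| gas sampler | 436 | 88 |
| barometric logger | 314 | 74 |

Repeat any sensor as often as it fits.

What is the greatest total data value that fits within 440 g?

426

Ranking by ratio (data value/g): hyperspectral sensor 1.00, thermal camera 0.35, anemometer 0.29, humidity probe 0.27.
Taking 6×hyperspectral sensor: 426 g used, 426 in data value.
Nothing else within 440 g beats 426.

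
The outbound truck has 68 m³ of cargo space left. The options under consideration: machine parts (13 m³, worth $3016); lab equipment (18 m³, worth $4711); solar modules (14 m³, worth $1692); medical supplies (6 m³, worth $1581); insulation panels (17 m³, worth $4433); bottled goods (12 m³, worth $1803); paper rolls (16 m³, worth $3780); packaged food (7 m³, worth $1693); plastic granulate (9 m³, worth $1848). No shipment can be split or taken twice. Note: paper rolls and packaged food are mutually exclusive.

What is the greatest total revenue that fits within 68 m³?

16353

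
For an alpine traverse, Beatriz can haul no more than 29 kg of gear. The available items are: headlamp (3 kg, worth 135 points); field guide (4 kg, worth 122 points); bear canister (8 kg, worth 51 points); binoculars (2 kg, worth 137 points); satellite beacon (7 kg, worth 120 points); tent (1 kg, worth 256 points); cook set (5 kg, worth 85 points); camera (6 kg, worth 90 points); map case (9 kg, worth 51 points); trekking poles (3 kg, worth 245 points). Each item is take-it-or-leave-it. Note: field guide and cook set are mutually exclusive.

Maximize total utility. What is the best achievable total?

Best packing: headlamp + field guide + binoculars + satellite beacon + tent + camera + trekking poles — 26 kg, 1105 total.
No other feasible combination exceeds 1105.

1105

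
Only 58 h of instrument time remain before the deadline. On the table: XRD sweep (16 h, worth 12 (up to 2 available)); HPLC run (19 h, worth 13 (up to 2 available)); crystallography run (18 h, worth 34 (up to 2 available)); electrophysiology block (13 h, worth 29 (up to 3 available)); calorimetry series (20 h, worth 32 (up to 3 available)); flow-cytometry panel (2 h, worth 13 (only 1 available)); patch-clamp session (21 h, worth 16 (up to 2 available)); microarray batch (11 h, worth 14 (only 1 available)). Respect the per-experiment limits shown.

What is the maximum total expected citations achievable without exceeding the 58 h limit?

121

Density check — flow-cytometry panel 6.50, electrophysiology block 2.23, crystallography run 1.89, calorimetry series 1.60 are the best per h.
Filling by ratio: 3×electrophysiology block + flow-cytometry panel + microarray batch for 114, with 6 h left unused.
The 13 h tied up in flow-cytometry panel and microarray batch is better spent on crystallography run — total rises to 121 (57 h).
Every other selection either busts 58 h or exceeds an availability limit or fails to beat 121.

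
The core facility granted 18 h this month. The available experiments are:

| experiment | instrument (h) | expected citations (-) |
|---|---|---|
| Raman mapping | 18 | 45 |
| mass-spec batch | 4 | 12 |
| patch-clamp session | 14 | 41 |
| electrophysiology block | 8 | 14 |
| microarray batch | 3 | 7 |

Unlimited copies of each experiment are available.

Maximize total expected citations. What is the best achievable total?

53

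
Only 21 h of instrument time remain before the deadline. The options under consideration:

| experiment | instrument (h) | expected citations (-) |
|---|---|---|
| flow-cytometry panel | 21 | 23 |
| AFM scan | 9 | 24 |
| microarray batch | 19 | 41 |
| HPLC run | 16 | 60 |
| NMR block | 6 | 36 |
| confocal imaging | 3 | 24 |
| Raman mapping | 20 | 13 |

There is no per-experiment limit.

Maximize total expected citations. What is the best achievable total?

168

The ratio ordering already packs tightly: 7×confocal imaging, 21 h, 168.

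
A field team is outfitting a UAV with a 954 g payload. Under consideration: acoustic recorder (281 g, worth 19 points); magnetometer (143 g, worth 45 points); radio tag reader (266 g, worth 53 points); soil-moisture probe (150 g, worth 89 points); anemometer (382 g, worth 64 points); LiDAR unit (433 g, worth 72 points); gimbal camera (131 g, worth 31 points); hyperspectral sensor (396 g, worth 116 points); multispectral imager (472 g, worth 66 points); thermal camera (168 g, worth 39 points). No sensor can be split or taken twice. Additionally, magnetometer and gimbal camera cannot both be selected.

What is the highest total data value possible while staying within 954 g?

By data value per g: soil-moisture probe 0.59, magnetometer 0.31, hyperspectral sensor 0.29 lead.
Best packing: radio tag reader + soil-moisture probe + gimbal camera + hyperspectral sensor — 943 g, 289 total.
Magnetometer + soil-moisture probe + hyperspectral sensor + thermal camera matches that 289 at 857 g; no feasible combination exceeds it.

289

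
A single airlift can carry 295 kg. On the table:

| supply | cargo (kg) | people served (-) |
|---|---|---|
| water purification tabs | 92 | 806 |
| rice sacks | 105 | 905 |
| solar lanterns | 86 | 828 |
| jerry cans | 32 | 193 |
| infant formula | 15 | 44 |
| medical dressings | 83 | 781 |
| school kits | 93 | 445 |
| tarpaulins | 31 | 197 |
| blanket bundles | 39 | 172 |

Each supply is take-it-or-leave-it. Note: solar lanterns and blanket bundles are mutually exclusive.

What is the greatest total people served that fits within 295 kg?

2612

Water purification tabs + solar lanterns + medical dressings + tarpaulins uses 292 of the 295 kg and totals 2612.
The closest alternative, water purification tabs + solar lanterns + jerry cans + medical dressings, reaches only 2608.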